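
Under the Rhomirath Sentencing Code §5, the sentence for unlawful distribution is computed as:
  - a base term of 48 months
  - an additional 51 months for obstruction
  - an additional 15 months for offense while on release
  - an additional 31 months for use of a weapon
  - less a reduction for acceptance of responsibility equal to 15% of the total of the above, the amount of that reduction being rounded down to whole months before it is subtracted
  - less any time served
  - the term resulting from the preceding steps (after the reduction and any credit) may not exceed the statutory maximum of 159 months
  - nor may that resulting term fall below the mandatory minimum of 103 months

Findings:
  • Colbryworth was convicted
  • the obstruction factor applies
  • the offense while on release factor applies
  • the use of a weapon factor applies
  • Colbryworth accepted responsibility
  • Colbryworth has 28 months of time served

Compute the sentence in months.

Sentence: 103 months

Obstruction enhancement: +51 months
Offense while on release enhancement: +15 months
Use of a weapon enhancement: +31 months
Adjusted term: 48 months + 51 months + 15 months + 31 months = 145 months
Acceptance of responsibility reduction: 15% of 145 months = 21 months (rounded down)
After reduction: 145 − 21 = 124 months
Less time served: 124 months − 28 months = 96 months
Cap at 159 months: 96 months is within the cap, no reduction.
Minimum 103 months: 96 months is below the minimum → 103 months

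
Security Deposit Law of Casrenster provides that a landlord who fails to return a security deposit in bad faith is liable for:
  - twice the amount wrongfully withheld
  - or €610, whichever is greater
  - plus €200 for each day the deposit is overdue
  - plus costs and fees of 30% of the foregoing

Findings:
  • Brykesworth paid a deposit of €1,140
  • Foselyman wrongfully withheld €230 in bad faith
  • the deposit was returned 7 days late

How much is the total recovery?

€2,613

Doubled: 2 × €230 = €460
Minimum €610: €460 is below the minimum → €610
Late-return penalty: 7 × €200 = €1,400
Damages plus late penalty: €610 + €1,400 = €2,010
Costs and fees: 30% of €2,010 = €603
Total recovery: €2,010 + €603 = €2,613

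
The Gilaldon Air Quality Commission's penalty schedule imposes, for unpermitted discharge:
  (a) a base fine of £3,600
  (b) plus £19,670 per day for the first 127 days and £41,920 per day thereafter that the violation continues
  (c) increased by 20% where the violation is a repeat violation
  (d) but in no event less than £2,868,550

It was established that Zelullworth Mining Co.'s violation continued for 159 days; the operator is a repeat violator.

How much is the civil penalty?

First 127 days: 127 × £19,670 = £2,498,090
Remaining days: (159 − 127) × £41,920 = £1,341,440
Per-day component: £2,498,090 + £1,341,440 = £3,839,530
Base plus per-day: £3,600 + £3,839,530 = £3,843,130
Enhancement: 20% of £3,843,130 = £768,626
Enhanced fine: £3,843,130 + £768,626 = £4,611,756
Minimum £2,868,550: £4,611,756 meets the minimum, no increase.

£4,611,756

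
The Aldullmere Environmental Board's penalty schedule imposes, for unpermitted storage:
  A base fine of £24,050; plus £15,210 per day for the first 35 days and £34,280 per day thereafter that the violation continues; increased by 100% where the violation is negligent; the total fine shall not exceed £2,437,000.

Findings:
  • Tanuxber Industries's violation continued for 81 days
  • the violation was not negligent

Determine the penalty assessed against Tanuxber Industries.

£2,133,280

First 35 days: 35 × £15,210 = £532,350
Remaining days: (81 − 35) × £34,280 = £1,576,880
Per-day component: £532,350 + £1,576,880 = £2,109,230
Base plus per-day: £24,050 + £2,109,230 = £2,133,280
The violation was not negligent: no 100% increase.
Cap at £2,437,000: £2,133,280 is within the cap, no reduction.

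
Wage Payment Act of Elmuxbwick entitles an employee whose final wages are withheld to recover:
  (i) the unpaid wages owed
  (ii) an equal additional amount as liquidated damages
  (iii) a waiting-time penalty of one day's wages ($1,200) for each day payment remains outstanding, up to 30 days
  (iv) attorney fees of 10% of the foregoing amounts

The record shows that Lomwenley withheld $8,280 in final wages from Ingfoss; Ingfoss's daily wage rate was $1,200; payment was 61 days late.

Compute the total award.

$57,816

Liquidated damages (equal amount): $8,280
Penalty days: min(61, 30) = 30
Waiting-time penalty: 30 × $1,200 = $36,000
Subtotal: $8,280 + $8,280 + $36,000 = $52,560
Attorney fees: 10% of $52,560 = $5,256
Total award: $52,560 + $5,256 = $57,816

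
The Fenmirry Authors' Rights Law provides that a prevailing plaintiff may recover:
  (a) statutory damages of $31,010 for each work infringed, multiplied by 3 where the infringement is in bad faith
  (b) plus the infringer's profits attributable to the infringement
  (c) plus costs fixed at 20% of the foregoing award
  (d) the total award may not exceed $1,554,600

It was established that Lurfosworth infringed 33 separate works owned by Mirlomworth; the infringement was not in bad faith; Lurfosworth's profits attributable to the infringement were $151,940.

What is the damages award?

$1,410,324

Statutory damages: 33 × $31,010 = $1,023,330
Infringement not in bad faith: no ×3 enhancement.
Combined award: $1,023,330 + $151,940 = $1,175,270
Costs: 20% of $1,175,270 = $235,054
Award plus costs: $1,175,270 + $235,054 = $1,410,324
Cap at $1,554,600: $1,410,324 is within the cap, no reduction.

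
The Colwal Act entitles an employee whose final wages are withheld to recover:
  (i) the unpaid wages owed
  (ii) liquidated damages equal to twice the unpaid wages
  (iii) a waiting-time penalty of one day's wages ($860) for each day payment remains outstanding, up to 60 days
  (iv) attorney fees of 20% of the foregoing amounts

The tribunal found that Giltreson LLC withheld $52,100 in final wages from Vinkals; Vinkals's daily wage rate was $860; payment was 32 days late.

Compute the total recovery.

Doubled: 2 × $52,100 = $104,200
Penalty days: min(32, 60) = 32
Waiting-time penalty: 32 × $860 = $27,520
Subtotal: $52,100 + $104,200 + $27,520 = $183,820
Attorney fees: 20% of $183,820 = $36,764
Total award: $183,820 + $36,764 = $220,584

$220,584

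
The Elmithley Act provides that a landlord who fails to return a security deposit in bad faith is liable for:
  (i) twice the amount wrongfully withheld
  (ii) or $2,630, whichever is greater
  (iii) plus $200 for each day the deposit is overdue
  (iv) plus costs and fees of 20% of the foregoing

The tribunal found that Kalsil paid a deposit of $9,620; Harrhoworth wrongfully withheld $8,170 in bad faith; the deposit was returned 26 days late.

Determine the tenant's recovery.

$25,848

Doubled: 2 × $8,170 = $16,340
Minimum $2,630: $16,340 meets the minimum, no increase.
Late-return penalty: 26 × $200 = $5,200
Damages plus late penalty: $16,340 + $5,200 = $21,540
Costs and fees: 20% of $21,540 = $4,308
Total recovery: $21,540 + $4,308 = $25,848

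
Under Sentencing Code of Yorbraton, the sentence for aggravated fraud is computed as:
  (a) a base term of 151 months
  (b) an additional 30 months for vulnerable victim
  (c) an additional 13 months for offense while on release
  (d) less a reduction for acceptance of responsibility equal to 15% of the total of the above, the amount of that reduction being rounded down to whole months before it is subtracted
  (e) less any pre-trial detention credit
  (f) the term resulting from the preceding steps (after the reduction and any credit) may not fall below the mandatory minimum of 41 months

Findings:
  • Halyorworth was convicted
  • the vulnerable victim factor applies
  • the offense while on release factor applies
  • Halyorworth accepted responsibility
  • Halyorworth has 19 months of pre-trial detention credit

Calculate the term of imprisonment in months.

146 months

Vulnerable victim enhancement: +30 months
Offense while on release enhancement: +13 months
Adjusted term: 151 months + 30 months + 13 months = 194 months
Acceptance of responsibility reduction: 15% of 194 months = 29 months (rounded down)
After reduction: 194 − 29 = 165 months
Less pre-trial detention credit: 165 months − 19 months = 146 months
Minimum 41 months: 146 months meets the minimum, no increase.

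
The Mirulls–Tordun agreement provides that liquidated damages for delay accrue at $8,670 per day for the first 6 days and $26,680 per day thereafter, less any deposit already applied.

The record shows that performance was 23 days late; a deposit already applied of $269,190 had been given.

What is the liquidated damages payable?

$236,390

First 6 days: 6 × $8,670 = $52,020
Remaining days: (23 − 6) × $26,680 = $453,560
Accrued per-day damages: $52,020 + $453,560 = $505,580
Less deposit already applied: $505,580 − $269,190 = $236,390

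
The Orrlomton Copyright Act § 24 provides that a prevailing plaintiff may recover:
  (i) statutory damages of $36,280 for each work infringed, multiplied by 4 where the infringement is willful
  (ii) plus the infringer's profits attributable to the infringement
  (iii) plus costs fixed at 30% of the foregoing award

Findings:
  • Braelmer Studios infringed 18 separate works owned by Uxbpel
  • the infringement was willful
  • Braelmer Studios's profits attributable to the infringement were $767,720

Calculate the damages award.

$4,393,844

Statutory damages: 18 × $36,280 = $653,040
Multiplied by 4: 4 × $653,040 = $2,612,160
Combined award: $2,612,160 + $767,720 = $3,379,880
Costs: 30% of $3,379,880 = $1,013,964
Award plus costs: $3,379,880 + $1,013,964 = $4,393,844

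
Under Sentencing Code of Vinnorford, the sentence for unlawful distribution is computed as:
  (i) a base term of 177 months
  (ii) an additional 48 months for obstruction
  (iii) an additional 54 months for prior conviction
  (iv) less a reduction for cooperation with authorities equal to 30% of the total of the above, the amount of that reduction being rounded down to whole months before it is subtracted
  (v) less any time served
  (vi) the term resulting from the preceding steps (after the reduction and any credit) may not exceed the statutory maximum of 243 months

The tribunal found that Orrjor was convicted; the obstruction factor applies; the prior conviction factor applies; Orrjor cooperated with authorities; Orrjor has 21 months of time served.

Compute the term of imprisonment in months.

Obstruction enhancement: +48 months
Prior conviction enhancement: +54 months
Adjusted term: 177 months + 48 months + 54 months = 279 months
Cooperation with authorities reduction: 30% of 279 months = 83 months (rounded down)
After reduction: 279 − 83 = 196 months
Less time served: 196 months − 21 months = 175 months
Cap at 243 months: 175 months is within the cap, no reduction.

175 months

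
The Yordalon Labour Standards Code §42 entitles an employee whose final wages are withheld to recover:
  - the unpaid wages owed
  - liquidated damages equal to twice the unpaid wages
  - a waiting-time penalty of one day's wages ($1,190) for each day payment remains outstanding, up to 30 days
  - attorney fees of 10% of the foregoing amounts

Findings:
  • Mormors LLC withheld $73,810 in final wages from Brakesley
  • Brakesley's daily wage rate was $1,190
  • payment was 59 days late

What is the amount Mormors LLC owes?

Doubled: 2 × $73,810 = $147,620
Penalty days: min(59, 30) = 30
Waiting-time penalty: 30 × $1,190 = $35,700
Subtotal: $73,810 + $147,620 + $35,700 = $257,130
Attorney fees: 10% of $257,130 = $25,713
Total award: $257,130 + $25,713 = $282,843

$282,843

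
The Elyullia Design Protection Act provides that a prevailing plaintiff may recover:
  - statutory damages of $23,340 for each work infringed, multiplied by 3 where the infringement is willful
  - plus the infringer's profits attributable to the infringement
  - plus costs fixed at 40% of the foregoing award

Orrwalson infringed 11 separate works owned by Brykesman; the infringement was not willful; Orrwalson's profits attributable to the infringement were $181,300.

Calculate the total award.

Award: $613,256

Statutory damages: 11 × $23,340 = $256,740
Infringement not willful: no ×3 enhancement.
Combined award: $256,740 + $181,300 = $438,040
Costs: 40% of $438,040 = $175,216
Award plus costs: $438,040 + $175,216 = $613,256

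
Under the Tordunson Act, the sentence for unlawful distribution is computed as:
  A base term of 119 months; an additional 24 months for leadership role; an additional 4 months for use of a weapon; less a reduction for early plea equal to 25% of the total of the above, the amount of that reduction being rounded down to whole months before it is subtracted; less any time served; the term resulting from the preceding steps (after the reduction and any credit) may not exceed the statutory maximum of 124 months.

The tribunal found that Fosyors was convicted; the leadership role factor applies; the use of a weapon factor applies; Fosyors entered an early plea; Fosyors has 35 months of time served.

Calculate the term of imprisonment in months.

76 months

Leadership role enhancement: +24 months
Use of a weapon enhancement: +4 months
Adjusted term: 119 months + 24 months + 4 months = 147 months
Early plea reduction: 25% of 147 months = 36 months (rounded down)
After reduction: 147 − 36 = 111 months
Less time served: 111 months − 35 months = 76 months
Cap at 124 months: 76 months is within the cap, no reduction.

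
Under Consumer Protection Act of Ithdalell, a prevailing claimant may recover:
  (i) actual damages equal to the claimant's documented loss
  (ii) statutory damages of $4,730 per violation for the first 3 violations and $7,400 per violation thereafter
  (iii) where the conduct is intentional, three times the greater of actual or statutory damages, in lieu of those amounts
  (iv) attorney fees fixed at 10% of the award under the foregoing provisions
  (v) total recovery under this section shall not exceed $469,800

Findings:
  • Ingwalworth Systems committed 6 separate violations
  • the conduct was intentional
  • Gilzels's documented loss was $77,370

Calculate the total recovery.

First 3 violations: 3 × $4,730 = $14,190
Remaining violations: (6 − 3) × $7,400 = $22,200
Statutory damages: $14,190 + $22,200 = $36,390
Greater of actual damages ($77,370) or statutory damages ($36,390): $77,370
Trebled: 3 × $77,370 = $232,110
Attorney fees: 10% of $232,110 = $23,211
Total before cap: $232,110 + $23,211 = $255,321
Cap at $469,800: $255,321 is within the cap, no reduction.

$255,321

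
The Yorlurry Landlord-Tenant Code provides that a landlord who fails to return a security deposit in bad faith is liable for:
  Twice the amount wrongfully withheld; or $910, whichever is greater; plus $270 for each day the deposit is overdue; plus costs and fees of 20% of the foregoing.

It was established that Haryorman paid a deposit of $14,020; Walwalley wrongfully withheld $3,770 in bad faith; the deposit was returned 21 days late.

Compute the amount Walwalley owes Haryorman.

Doubled: 2 × $3,770 = $7,540
Minimum $910: $7,540 meets the minimum, no increase.
Late-return penalty: 21 × $270 = $5,670
Damages plus late penalty: $7,540 + $5,670 = $13,210
Costs and fees: 20% of $13,210 = $2,642
Total recovery: $13,210 + $2,642 = $15,852

$15,852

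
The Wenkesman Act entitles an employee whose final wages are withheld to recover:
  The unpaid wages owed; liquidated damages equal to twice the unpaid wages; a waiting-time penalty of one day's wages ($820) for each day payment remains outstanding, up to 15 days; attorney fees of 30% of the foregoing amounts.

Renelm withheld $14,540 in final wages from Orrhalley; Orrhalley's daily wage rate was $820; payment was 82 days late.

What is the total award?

Doubled: 2 × $14,540 = $29,080
Penalty days: min(82, 15) = 15
Waiting-time penalty: 15 × $820 = $12,300
Subtotal: $14,540 + $29,080 + $12,300 = $55,920
Attorney fees: 30% of $55,920 = $16,776
Total award: $55,920 + $16,776 = $72,696

$72,696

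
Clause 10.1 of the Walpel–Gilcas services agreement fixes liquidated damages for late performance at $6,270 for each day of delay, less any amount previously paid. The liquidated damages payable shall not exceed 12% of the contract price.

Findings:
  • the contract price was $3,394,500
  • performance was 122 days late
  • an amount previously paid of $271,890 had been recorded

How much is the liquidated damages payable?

$407,340

Per-day damages: 122 × $6,270 = $764,940
Less amount previously paid: $764,940 − $271,890 = $493,050
Cap: 12% of $3,394,500 = $407,340
Cap at $407,340: $493,050 exceeds the cap → $407,340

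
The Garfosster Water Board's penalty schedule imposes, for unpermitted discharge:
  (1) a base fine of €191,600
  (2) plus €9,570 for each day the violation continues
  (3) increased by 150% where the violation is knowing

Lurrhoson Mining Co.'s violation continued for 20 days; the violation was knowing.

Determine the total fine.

Per-day component: 20 × €9,570 = €191,400
Base plus per-day: €191,600 + €191,400 = €383,000
Enhancement: 150% of €383,000 = €574,500
Enhanced fine: €383,000 + €574,500 = €957,500

€957,500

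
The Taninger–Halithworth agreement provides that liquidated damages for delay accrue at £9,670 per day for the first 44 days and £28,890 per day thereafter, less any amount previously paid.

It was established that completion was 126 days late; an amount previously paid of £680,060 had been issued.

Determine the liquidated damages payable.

£2,114,400

First 44 days: 44 × £9,670 = £425,480
Remaining days: (126 − 44) × £28,890 = £2,368,980
Accrued per-day damages: £425,480 + £2,368,980 = £2,794,460
Less amount previously paid: £2,794,460 − £680,060 = £2,114,400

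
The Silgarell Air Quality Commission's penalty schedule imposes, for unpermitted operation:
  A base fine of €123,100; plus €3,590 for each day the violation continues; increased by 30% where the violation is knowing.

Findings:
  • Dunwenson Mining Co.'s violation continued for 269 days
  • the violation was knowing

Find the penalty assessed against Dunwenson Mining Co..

€1,415,453

Per-day component: 269 × €3,590 = €965,710
Base plus per-day: €123,100 + €965,710 = €1,088,810
Enhancement: 30% of €1,088,810 = €326,643
Enhanced fine: €1,088,810 + €326,643 = €1,415,453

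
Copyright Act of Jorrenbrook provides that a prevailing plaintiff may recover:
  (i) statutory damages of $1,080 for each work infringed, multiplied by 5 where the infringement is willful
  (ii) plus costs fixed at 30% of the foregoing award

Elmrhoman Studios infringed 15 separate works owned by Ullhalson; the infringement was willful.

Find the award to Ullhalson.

Statutory damages: 15 × $1,080 = $16,200
Multiplied by 5: 5 × $16,200 = $81,000
Costs: 30% of $81,000 = $24,300
Award plus costs: $81,000 + $24,300 = $105,300

$105,300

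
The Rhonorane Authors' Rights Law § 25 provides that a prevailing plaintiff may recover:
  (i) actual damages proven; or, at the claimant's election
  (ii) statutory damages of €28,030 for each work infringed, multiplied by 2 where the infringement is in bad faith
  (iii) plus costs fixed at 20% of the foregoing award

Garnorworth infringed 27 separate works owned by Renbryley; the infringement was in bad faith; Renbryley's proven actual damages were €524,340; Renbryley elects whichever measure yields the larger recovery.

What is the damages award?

Award: €1,816,344

Statutory damages: 27 × €28,030 = €756,810
Doubled: 2 × €756,810 = €1,513,620
Greater of actual damages (€524,340) or enhanced statutory damages (€1,513,620): €1,513,620
Costs: 20% of €1,513,620 = €302,724
Award plus costs: €1,513,620 + €302,724 = €1,816,344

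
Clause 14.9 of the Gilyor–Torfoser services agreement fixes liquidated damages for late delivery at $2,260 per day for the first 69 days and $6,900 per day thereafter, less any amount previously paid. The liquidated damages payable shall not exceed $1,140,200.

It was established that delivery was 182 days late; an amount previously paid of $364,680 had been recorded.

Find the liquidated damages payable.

$570,960

First 69 days: 69 × $2,260 = $155,940
Remaining days: (182 − 69) × $6,900 = $779,700
Accrued per-day damages: $155,940 + $779,700 = $935,640
Less amount previously paid: $935,640 − $364,680 = $570,960
Cap at $1,140,200: $570,960 is within the cap, no reduction.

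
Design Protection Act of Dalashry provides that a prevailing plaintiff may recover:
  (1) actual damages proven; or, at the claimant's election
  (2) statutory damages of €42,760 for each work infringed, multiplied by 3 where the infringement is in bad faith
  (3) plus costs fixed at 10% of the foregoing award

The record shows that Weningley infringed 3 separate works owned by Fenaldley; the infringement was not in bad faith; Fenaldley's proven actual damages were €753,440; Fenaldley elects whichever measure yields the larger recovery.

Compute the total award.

€828,784

Statutory damages: 3 × €42,760 = €128,280
Infringement not in bad faith: no ×3 enhancement.
Greater of actual damages (€753,440) or statutory damages (€128,280): €753,440
Costs: 10% of €753,440 = €75,344
Award plus costs: €753,440 + €75,344 = €828,784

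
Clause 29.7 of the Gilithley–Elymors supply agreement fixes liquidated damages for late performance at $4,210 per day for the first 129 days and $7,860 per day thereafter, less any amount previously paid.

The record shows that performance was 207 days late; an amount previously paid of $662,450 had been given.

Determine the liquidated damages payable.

First 129 days: 129 × $4,210 = $543,090
Remaining days: (207 − 129) × $7,860 = $613,080
Accrued per-day damages: $543,090 + $613,080 = $1,156,170
Less amount previously paid: $1,156,170 − $662,450 = $493,720

$493,720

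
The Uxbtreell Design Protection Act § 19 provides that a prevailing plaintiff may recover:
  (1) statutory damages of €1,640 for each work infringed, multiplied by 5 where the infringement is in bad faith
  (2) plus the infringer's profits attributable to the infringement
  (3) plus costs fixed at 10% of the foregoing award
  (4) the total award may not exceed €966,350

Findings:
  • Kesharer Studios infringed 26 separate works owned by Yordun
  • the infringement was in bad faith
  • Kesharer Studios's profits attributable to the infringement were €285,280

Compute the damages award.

€548,328

Statutory damages: 26 × €1,640 = €42,640
Multiplied by 5: 5 × €42,640 = €213,200
Combined award: €213,200 + €285,280 = €498,480
Costs: 10% of €498,480 = €49,848
Award plus costs: €498,480 + €49,848 = €548,328
Cap at €966,350: €548,328 is within the cap, no reduction.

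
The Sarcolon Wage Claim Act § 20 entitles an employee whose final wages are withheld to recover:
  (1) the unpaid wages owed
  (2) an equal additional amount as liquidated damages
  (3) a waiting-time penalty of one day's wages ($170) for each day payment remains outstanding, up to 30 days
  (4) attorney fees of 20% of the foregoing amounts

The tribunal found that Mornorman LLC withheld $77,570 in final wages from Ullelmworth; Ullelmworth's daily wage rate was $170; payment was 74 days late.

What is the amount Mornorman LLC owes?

$192,288

Liquidated damages (equal amount): $77,570
Penalty days: min(74, 30) = 30
Waiting-time penalty: 30 × $170 = $5,100
Subtotal: $77,570 + $77,570 + $5,100 = $160,240
Attorney fees: 20% of $160,240 = $32,048
Total award: $160,240 + $32,048 = $192,288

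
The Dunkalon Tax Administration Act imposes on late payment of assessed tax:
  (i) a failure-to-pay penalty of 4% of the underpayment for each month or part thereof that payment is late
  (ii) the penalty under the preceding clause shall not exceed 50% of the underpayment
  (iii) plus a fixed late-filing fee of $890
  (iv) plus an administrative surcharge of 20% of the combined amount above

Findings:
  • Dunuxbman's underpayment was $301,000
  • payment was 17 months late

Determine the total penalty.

$181,668

Accrued rate: 4% × 17 = 68%, capped at 50% → 50%
Failure-to-pay penalty: 50% of $301,000 = $150,500
Penalty before surcharge: $150,500 + $890 = $151,390
Administrative surcharge: 20% of $151,390 = $30,278
Total penalty: $151,390 + $30,278 = $181,668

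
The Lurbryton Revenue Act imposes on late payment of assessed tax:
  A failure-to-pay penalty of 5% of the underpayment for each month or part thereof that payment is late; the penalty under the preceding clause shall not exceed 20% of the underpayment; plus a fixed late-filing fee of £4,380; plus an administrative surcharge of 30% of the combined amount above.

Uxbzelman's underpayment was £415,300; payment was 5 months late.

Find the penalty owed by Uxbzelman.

Accrued rate: 5% × 5 = 25%, capped at 20% → 20%
Failure-to-pay penalty: 20% of £415,300 = £83,060
Penalty before surcharge: £83,060 + £4,380 = £87,440
Administrative surcharge: 30% of £87,440 = £26,232
Total penalty: £87,440 + £26,232 = £113,672

£113,672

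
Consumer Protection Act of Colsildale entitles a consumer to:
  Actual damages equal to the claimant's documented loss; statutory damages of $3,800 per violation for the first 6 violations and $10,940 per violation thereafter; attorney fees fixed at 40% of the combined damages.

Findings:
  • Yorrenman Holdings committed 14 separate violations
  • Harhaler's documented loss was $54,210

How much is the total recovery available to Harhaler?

$230,342

First 6 violations: 6 × $3,800 = $22,800
Remaining violations: (14 − 6) × $10,940 = $87,520
Statutory damages: $22,800 + $87,520 = $110,320
Combined damages: $54,210 + $110,320 = $164,530
Attorney fees: 40% of $164,530 = $65,812
Total recovery: $164,530 + $65,812 = $230,342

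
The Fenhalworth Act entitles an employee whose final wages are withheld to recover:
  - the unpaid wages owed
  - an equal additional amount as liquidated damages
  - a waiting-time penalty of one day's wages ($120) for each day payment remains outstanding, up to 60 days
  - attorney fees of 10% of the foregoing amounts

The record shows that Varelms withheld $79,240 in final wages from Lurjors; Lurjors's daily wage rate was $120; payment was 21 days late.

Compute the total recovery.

$177,100

Liquidated damages (equal amount): $79,240
Penalty days: min(21, 60) = 21
Waiting-time penalty: 21 × $120 = $2,520
Subtotal: $79,240 + $79,240 + $2,520 = $161,000
Attorney fees: 10% of $161,000 = $16,100
Total award: $161,000 + $16,100 = $177,100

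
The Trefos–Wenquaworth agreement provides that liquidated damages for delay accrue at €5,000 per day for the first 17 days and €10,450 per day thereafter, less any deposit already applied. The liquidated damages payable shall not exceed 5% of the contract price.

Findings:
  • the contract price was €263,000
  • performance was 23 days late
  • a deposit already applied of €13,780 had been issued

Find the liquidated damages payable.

€13,150

First 17 days: 17 × €5,000 = €85,000
Remaining days: (23 − 17) × €10,450 = €62,700
Accrued per-day damages: €85,000 + €62,700 = €147,700
Less deposit already applied: €147,700 − €13,780 = €133,920
Cap: 5% of €263,000 = €13,150
Cap at €13,150: €133,920 exceeds the cap → €13,150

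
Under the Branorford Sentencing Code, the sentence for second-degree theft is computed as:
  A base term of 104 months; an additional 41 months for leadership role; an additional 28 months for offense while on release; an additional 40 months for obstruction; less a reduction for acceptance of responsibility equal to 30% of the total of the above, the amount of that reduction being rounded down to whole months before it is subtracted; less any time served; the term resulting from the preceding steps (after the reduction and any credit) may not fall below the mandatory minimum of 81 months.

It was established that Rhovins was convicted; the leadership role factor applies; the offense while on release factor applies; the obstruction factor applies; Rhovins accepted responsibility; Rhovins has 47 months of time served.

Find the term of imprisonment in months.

Leadership role enhancement: +41 months
Offense while on release enhancement: +28 months
Obstruction enhancement: +40 months
Adjusted term: 104 months + 41 months + 28 months + 40 months = 213 months
Acceptance of responsibility reduction: 30% of 213 months = 63 months (rounded down)
After reduction: 213 − 63 = 150 months
Less time served: 150 months − 47 months = 103 months
Minimum 81 months: 103 months meets the minimum, no increase.

103 months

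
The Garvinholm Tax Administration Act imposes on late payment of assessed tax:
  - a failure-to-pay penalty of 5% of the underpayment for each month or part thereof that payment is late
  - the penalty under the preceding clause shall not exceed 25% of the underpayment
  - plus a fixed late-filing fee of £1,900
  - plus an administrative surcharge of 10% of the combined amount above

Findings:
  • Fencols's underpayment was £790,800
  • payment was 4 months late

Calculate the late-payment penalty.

£176,066

Accrued rate: 5% × 4 = 20%, capped at 25% → 20%
Failure-to-pay penalty: 20% of £790,800 = £158,160
Penalty before surcharge: £158,160 + £1,900 = £160,060
Administrative surcharge: 10% of £160,060 = £16,006
Total penalty: £160,060 + £16,006 = £176,066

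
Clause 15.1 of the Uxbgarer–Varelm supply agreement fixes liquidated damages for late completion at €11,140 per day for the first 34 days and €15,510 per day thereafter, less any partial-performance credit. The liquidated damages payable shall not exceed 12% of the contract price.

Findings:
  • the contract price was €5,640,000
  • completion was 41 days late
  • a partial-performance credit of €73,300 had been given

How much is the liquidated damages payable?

First 34 days: 34 × €11,140 = €378,760
Remaining days: (41 − 34) × €15,510 = €108,570
Accrued per-day damages: €378,760 + €108,570 = €487,330
Less partial-performance credit: €487,330 − €73,300 = €414,030
Cap: 12% of €5,640,000 = €676,800
Cap at €676,800: €414,030 is within the cap, no reduction.

Liquidated damages: €414,030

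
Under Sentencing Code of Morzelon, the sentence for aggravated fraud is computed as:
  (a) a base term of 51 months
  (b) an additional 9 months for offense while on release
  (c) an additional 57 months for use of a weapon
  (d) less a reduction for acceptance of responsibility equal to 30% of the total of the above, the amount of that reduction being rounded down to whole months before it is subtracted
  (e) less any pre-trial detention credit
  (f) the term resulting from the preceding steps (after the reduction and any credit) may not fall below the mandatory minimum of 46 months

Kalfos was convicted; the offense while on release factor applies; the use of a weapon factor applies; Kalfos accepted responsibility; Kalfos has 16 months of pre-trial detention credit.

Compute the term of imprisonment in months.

Sentence: 66 months

Offense while on release enhancement: +9 months
Use of a weapon enhancement: +57 months
Adjusted term: 51 months + 9 months + 57 months = 117 months
Acceptance of responsibility reduction: 30% of 117 months = 35 months (rounded down)
After reduction: 117 − 35 = 82 months
Less pre-trial detention credit: 82 months − 16 months = 66 months
Minimum 46 months: 66 months meets the minimum, no increase.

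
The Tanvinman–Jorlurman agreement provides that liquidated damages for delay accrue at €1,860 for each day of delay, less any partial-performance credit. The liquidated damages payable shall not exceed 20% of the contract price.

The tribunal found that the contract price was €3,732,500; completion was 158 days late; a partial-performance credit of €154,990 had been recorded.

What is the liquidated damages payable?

Liquidated damages: €138,890

Per-day damages: 158 × €1,860 = €293,880
Less partial-performance credit: €293,880 − €154,990 = €138,890
Cap: 20% of €3,732,500 = €746,500
Cap at €746,500: €138,890 is within the cap, no reduction.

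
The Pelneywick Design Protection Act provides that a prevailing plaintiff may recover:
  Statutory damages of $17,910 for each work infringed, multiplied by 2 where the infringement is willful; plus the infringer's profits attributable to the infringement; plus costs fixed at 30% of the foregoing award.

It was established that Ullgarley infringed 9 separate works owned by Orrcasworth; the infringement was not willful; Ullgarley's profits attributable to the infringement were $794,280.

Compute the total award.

Award: $1,242,111

Statutory damages: 9 × $17,910 = $161,190
Infringement not willful: no ×2 enhancement.
Combined award: $161,190 + $794,280 = $955,470
Costs: 30% of $955,470 = $286,641
Award plus costs: $955,470 + $286,641 = $1,242,111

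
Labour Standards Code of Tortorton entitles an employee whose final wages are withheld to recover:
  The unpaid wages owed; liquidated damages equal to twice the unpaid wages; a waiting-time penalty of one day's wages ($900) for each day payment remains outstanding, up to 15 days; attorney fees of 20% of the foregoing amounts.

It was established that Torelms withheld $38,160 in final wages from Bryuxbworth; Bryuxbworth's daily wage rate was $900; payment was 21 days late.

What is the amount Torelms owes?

Doubled: 2 × $38,160 = $76,320
Penalty days: min(21, 15) = 15
Waiting-time penalty: 15 × $900 = $13,500
Subtotal: $38,160 + $76,320 + $13,500 = $127,980
Attorney fees: 20% of $127,980 = $25,596
Total award: $127,980 + $25,596 = $153,576

$153,576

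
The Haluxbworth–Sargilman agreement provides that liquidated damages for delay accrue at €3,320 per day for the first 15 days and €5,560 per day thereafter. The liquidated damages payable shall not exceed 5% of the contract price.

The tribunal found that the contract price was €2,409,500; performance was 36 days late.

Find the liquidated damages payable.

First 15 days: 15 × €3,320 = €49,800
Remaining days: (36 − 15) × €5,560 = €116,760
Accrued per-day damages: €49,800 + €116,760 = €166,560
Cap: 5% of €2,409,500 = €120,475
Cap at €120,475: €166,560 exceeds the cap → €120,475

€120,475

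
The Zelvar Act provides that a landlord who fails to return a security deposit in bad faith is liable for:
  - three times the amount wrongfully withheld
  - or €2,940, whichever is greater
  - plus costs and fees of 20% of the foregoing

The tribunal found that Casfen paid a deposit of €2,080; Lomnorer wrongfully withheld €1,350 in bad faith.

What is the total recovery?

Trebled: 3 × €1,350 = €4,050
Minimum €2,940: €4,050 meets the minimum, no increase.
Costs and fees: 20% of €4,050 = €810
Total recovery: €4,050 + €810 = €4,860

Recovery: €4,860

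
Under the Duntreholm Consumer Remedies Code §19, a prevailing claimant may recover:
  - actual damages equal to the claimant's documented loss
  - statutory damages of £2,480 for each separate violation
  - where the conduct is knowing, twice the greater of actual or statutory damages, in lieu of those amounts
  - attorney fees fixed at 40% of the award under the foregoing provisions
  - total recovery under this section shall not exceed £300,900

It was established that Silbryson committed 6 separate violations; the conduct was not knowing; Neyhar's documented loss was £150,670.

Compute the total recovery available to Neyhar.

£231,770

Statutory damages: 6 × £2,480 = £14,880
Conduct not knowing: the in-lieu enhancement does not apply.
Actual plus statutory damages: £150,670 + £14,880 = £165,550
Attorney fees: 40% of £165,550 = £66,220
Total before cap: £165,550 + £66,220 = £231,770
Cap at £300,900: £231,770 is within the cap, no reduction.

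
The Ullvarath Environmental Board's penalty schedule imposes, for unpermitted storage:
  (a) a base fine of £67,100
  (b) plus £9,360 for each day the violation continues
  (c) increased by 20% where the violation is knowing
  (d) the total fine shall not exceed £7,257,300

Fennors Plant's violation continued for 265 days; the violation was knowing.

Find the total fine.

Per-day component: 265 × £9,360 = £2,480,400
Base plus per-day: £67,100 + £2,480,400 = £2,547,500
Enhancement: 20% of £2,547,500 = £509,500
Enhanced fine: £2,547,500 + £509,500 = £3,057,000
Cap at £7,257,300: £3,057,000 is within the cap, no reduction.

£3,057,000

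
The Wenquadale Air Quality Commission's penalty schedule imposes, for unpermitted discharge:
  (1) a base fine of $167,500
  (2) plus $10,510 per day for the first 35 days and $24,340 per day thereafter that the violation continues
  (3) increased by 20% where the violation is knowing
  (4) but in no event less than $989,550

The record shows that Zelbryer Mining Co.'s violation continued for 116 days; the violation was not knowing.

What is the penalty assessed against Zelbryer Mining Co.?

$2,506,890

First 35 days: 35 × $10,510 = $367,850
Remaining days: (116 − 35) × $24,340 = $1,971,540
Per-day component: $367,850 + $1,971,540 = $2,339,390
Base plus per-day: $167,500 + $2,339,390 = $2,506,890
The violation was not knowing: no 20% increase.
Minimum $989,550: $2,506,890 meets the minimum, no increase.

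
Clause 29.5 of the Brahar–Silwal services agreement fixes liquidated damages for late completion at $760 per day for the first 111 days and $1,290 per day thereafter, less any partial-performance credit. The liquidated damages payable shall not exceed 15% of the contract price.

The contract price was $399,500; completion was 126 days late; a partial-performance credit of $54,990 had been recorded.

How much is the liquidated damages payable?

Liquidated damages: $48,720

First 111 days: 111 × $760 = $84,360
Remaining days: (126 − 111) × $1,290 = $19,350
Accrued per-day damages: $84,360 + $19,350 = $103,710
Less partial-performance credit: $103,710 − $54,990 = $48,720
Cap: 15% of $399,500 = $59,925
Cap at $59,925: $48,720 is within the cap, no reduction.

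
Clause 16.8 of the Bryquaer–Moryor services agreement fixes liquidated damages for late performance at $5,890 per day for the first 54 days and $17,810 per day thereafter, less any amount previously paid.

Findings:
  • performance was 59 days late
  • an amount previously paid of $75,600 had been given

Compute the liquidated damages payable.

$331,510

First 54 days: 54 × $5,890 = $318,060
Remaining days: (59 − 54) × $17,810 = $89,050
Accrued per-day damages: $318,060 + $89,050 = $407,110
Less amount previously paid: $407,110 − $75,600 = $331,510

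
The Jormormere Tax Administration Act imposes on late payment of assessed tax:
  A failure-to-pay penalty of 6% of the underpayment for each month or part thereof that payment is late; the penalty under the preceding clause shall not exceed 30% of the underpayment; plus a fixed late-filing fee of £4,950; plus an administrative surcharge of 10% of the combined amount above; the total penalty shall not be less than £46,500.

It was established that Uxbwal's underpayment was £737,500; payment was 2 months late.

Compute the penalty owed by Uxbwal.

£102,795

Accrued rate: 6% × 2 = 12%, capped at 30% → 12%
Failure-to-pay penalty: 12% of £737,500 = £88,500
Penalty before surcharge: £88,500 + £4,950 = £93,450
Administrative surcharge: 10% of £93,450 = £9,345
Total penalty: £93,450 + £9,345 = £102,795
Minimum £46,500: £102,795 meets the minimum, no increase.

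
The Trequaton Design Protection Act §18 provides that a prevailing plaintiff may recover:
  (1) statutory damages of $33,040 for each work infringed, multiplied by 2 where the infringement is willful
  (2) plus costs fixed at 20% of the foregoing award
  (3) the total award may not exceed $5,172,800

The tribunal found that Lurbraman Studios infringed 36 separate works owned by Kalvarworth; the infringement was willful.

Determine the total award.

Award: $2,854,656

Statutory damages: 36 × $33,040 = $1,189,440
Doubled: 2 × $1,189,440 = $2,378,880
Costs: 20% of $2,378,880 = $475,776
Award plus costs: $2,378,880 + $475,776 = $2,854,656
Cap at $5,172,800: $2,854,656 is within the cap, no reduction.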